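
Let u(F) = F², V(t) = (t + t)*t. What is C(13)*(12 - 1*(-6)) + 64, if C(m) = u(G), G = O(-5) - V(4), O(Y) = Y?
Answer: 24706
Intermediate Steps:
V(t) = 2*t² (V(t) = (2*t)*t = 2*t²)
G = -37 (G = -5 - 2*4² = -5 - 2*16 = -5 - 1*32 = -5 - 32 = -37)
C(m) = 1369 (C(m) = (-37)² = 1369)
C(13)*(12 - 1*(-6)) + 64 = 1369*(12 - 1*(-6)) + 64 = 1369*(12 + 6) + 64 = 1369*18 + 64 = 24642 + 64 = 24706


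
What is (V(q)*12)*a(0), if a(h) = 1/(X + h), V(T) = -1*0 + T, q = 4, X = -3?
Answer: -16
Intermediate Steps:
V(T) = T (V(T) = 0 + T = T)
a(h) = 1/(-3 + h)
(V(q)*12)*a(0) = (4*12)/(-3 + 0) = 48/(-3) = 48*(-⅓) = -16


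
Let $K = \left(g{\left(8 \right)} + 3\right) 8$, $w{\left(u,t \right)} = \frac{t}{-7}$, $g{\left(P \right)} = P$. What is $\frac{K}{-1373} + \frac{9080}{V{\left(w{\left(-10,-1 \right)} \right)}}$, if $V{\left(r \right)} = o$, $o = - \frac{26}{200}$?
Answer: $- \frac{1246685144}{17849} \approx -69846.0$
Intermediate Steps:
$o = - \frac{13}{100}$ ($o = \left(-26\right) \frac{1}{200} = - \frac{13}{100} \approx -0.13$)
$w{\left(u,t \right)} = - \frac{t}{7}$ ($w{\left(u,t \right)} = t \left(- \frac{1}{7}\right) = - \frac{t}{7}$)
$K = 88$ ($K = \left(8 + 3\right) 8 = 11 \cdot 8 = 88$)
$V{\left(r \right)} = - \frac{13}{100}$
$\frac{K}{-1373} + \frac{9080}{V{\left(w{\left(-10,-1 \right)} \right)}} = \frac{88}{-1373} + \frac{9080}{- \frac{13}{100}} = 88 \left(- \frac{1}{1373}\right) + 9080 \left(- \frac{100}{13}\right) = - \frac{88}{1373} - \frac{908000}{13} = - \frac{1246685144}{17849}$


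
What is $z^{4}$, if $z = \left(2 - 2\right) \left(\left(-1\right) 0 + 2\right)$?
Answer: $0$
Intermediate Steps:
$z = 0$ ($z = 0 \left(0 + 2\right) = 0 \cdot 2 = 0$)
$z^{4} = 0^{4} = 0$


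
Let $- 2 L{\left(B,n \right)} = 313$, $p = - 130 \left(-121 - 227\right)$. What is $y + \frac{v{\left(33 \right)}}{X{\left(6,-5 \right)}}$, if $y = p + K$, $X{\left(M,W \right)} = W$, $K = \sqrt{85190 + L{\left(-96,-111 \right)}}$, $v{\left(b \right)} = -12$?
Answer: $\frac{226212}{5} + \frac{\sqrt{340134}}{2} \approx 45534.0$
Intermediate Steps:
$p = 45240$ ($p = \left(-130\right) \left(-348\right) = 45240$)
$L{\left(B,n \right)} = - \frac{313}{2}$ ($L{\left(B,n \right)} = \left(- \frac{1}{2}\right) 313 = - \frac{313}{2}$)
$K = \frac{\sqrt{340134}}{2}$ ($K = \sqrt{85190 - \frac{313}{2}} = \sqrt{\frac{170067}{2}} = \frac{\sqrt{340134}}{2} \approx 291.6$)
$y = 45240 + \frac{\sqrt{340134}}{2} \approx 45532.0$
$y + \frac{v{\left(33 \right)}}{X{\left(6,-5 \right)}} = \left(45240 + \frac{\sqrt{340134}}{2}\right) + \frac{1}{-5} \left(-12\right) = \left(45240 + \frac{\sqrt{340134}}{2}\right) - - \frac{12}{5} = \left(45240 + \frac{\sqrt{340134}}{2}\right) + \frac{12}{5} = \frac{226212}{5} + \frac{\sqrt{340134}}{2}$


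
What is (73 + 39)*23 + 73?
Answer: 2649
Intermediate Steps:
(73 + 39)*23 + 73 = 112*23 + 73 = 2576 + 73 = 2649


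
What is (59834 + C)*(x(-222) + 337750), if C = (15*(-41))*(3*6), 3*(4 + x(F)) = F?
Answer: 16466237408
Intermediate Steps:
x(F) = -4 + F/3
C = -11070 (C = -615*18 = -11070)
(59834 + C)*(x(-222) + 337750) = (59834 - 11070)*((-4 + (1/3)*(-222)) + 337750) = 48764*((-4 - 74) + 337750) = 48764*(-78 + 337750) = 48764*337672 = 16466237408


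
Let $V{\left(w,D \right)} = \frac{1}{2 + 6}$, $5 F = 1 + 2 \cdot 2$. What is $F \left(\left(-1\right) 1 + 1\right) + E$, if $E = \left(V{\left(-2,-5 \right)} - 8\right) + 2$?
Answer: $- \frac{47}{8} \approx -5.875$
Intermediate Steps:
$F = 1$ ($F = \frac{1 + 2 \cdot 2}{5} = \frac{1 + 4}{5} = \frac{1}{5} \cdot 5 = 1$)
$V{\left(w,D \right)} = \frac{1}{8}$
$E = - \frac{47}{8}$ ($E = \left(\frac{1}{8} - 8\right) + 2 = - \frac{63}{8} + 2 = - \frac{47}{8} \approx -5.875$)
$F \left(\left(-1\right) 1 + 1\right) + E = 1 \left(\left(-1\right) 1 + 1\right) - \frac{47}{8} = 1 \left(-1 + 1\right) - \frac{47}{8} = 1 \cdot 0 - \frac{47}{8} = 0 - \frac{47}{8} = - \frac{47}{8}$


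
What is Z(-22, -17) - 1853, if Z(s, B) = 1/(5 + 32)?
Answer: -68560/37 ≈ -1853.0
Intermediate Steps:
Z(s, B) = 1/37
Z(-22, -17) - 1853 = 1/37 - 1853 = -68560/37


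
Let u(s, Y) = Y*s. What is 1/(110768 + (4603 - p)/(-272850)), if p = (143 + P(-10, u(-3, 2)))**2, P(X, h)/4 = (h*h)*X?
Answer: 45475/5037454401 ≈ 9.0274e-6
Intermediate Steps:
P(X, h) = 4*X*h**2 (P(X, h) = 4*((h*h)*X) = 4*(h**2*X) = 4*(X*h**2) = 4*X*h**2)
p = 1682209 (p = (143 + 4*(-10)*(2*(-3))**2)**2 = (143 + 4*(-10)*(-6)**2)**2 = (143 + 4*(-10)*36)**2 = (143 - 1440)**2 = (-1297)**2 = 1682209)
1/(110768 + (4603 - p)/(-272850)) = 1/(110768 + (4603 - 1*1682209)/(-272850)) = 1/(110768 + (4603 - 1682209)*(-1/272850)) = 1/(110768 - 1677606*(-1/272850)) = 1/(110768 + 279601/45475) = 1/(5037454401/45475) = 45475/5037454401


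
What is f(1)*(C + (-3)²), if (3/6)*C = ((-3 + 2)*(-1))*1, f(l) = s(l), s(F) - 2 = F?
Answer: 33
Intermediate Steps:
s(F) = 2 + F
f(l) = 2 + l
C = 2 (C = 2*(((-3 + 2)*(-1))*1) = 2*(-1*(-1)*1) = 2*(1*1) = 2*1 = 2)
f(1)*(C + (-3)²) = (2 + 1)*(2 + (-3)²) = 3*(2 + 9) = 3*11 = 33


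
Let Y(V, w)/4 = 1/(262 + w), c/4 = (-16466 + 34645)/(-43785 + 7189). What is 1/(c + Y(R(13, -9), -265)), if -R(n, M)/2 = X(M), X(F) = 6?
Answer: -3921/13019 ≈ -0.30118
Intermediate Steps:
R(n, M) = -12 (R(n, M) = -2*6 = -12)
c = -2597/1307 (c = 4*((-16466 + 34645)/(-43785 + 7189)) = 4*(18179/(-36596)) = 4*(18179*(-1/36596)) = 4*(-2597/5228) = -2597/1307 ≈ -1.9870)
Y(V, w) = 4/(262 + w)
1/(c + Y(R(13, -9), -265)) = 1/(-2597/1307 + 4/(262 - 265)) = 1/(-2597/1307 + 4/(-3)) = 1/(-2597/1307 + 4*(-1/3)) = 1/(-2597/1307 - 4/3) = 1/(-13019/3921) = -3921/13019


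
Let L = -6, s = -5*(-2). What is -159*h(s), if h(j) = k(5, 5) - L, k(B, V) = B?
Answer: -1749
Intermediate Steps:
s = 10
h(j) = 11 (h(j) = 5 - 1*(-6) = 5 + 6 = 11)
-159*h(s) = -159*11 = -1749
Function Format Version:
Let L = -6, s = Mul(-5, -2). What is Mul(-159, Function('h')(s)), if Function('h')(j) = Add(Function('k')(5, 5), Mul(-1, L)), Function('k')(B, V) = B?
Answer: -1749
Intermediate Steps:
s = 10
Function('h')(j) = 11 (Function('h')(j) = Add(5, Mul(-1, -6)) = Add(5, 6) = 11)
Mul(-159, Function('h')(s)) = Mul(-159, 11) = -1749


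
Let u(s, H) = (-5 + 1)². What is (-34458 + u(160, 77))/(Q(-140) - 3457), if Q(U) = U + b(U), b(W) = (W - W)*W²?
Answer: 34442/3597 ≈ 9.5752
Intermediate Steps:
b(W) = 0 (b(W) = 0*W² = 0)
u(s, H) = 16 (u(s, H) = (-4)² = 16)
Q(U) = U (Q(U) = U + 0 = U)
(-34458 + u(160, 77))/(Q(-140) - 3457) = (-34458 + 16)/(-140 - 3457) = -34442/(-3597) = -34442*(-1/3597) = 34442/3597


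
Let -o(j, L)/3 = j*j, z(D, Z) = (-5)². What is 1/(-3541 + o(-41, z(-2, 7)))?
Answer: -1/8584 ≈ -0.00011650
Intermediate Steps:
z(D, Z) = 25
o(j, L) = -3*j² (o(j, L) = -3*j*j = -3*j²)
1/(-3541 + o(-41, z(-2, 7))) = 1/(-3541 - 3*(-41)²) = 1/(-3541 - 3*1681) = 1/(-3541 - 5043) = 1/(-8584) = -1/8584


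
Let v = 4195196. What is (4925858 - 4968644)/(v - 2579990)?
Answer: -7131/269201 ≈ -0.026489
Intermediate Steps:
(4925858 - 4968644)/(v - 2579990) = (4925858 - 4968644)/(4195196 - 2579990) = -42786/1615206 = -42786*1/1615206 = -7131/269201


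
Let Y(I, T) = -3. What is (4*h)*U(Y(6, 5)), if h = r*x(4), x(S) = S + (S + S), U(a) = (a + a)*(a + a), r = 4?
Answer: 6912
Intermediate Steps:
U(a) = 4*a² (U(a) = (2*a)*(2*a) = 4*a²)
x(S) = 3*S (x(S) = S + 2*S = 3*S)
h = 48 (h = 4*(3*4) = 4*12 = 48)
(4*h)*U(Y(6, 5)) = (4*48)*(4*(-3)²) = 192*(4*9) = 192*36 = 6912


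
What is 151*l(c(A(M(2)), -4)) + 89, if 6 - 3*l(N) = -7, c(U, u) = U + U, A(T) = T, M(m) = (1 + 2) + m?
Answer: 2230/3 ≈ 743.33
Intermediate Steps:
M(m) = 3 + m
c(U, u) = 2*U
l(N) = 13/3 (l(N) = 2 - ⅓*(-7) = 2 + 7/3 = 13/3)
151*l(c(A(M(2)), -4)) + 89 = 151*(13/3) + 89 = 1963/3 + 89 = 2230/3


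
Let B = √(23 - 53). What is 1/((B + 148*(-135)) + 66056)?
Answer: 23038/1061498903 - I*√30/2122997806 ≈ 2.1703e-5 - 2.5799e-9*I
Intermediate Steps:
B = I*√30 (B = √(-30) = I*√30 ≈ 5.4772*I)
1/((B + 148*(-135)) + 66056) = 1/((I*√30 + 148*(-135)) + 66056) = 1/((I*√30 - 19980) + 66056) = 1/((-19980 + I*√30) + 66056) = 1/(46076 + I*√30)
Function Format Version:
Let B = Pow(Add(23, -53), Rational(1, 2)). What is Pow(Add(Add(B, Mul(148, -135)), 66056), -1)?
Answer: Add(Rational(23038, 1061498903), Mul(Rational(-1, 2122997806), I, Pow(30, Rational(1, 2)))) ≈ Add(2.1703e-5, Mul(-2.5799e-9, I))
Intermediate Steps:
B = Mul(I, Pow(30, Rational(1, 2))) (B = Pow(-30, Rational(1, 2)) = Mul(I, Pow(30, Rational(1, 2))) ≈ Mul(5.4772, I))
Pow(Add(Add(B, Mul(148, -135)), 66056), -1) = Pow(Add(Add(Mul(I, Pow(30, Rational(1, 2))), Mul(148, -135)), 66056), -1) = Pow(Add(Add(Mul(I, Pow(30, Rational(1, 2))), -19980), 66056), -1) = Pow(Add(Add(-19980, Mul(I, Pow(30, Rational(1, 2)))), 66056), -1) = Pow(Add(46076, Mul(I, Pow(30, Rational(1, 2)))), -1)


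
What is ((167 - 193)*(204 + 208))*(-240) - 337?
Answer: 2570543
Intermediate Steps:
((167 - 193)*(204 + 208))*(-240) - 337 = -26*412*(-240) - 337 = -10712*(-240) - 337 = 2570880 - 337 = 2570543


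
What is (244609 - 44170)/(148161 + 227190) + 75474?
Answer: 9443147271/125117 ≈ 75475.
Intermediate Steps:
(244609 - 44170)/(148161 + 227190) + 75474 = 200439/375351 + 75474 = 200439*(1/375351) + 75474 = 66813/125117 + 75474 = 9443147271/125117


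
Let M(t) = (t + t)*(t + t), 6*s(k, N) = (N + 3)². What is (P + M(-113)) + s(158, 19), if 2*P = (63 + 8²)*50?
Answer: 162995/3 ≈ 54332.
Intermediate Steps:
s(k, N) = (3 + N)²/6 (s(k, N) = (N + 3)²/6 = (3 + N)²/6)
M(t) = 4*t² (M(t) = (2*t)*(2*t) = 4*t²)
P = 3175 (P = ((63 + 8²)*50)/2 = ((63 + 64)*50)/2 = (127*50)/2 = (½)*6350 = 3175)
(P + M(-113)) + s(158, 19) = (3175 + 4*(-113)²) + (3 + 19)²/6 = (3175 + 4*12769) + (⅙)*22² = (3175 + 51076) + (⅙)*484 = 54251 + 242/3 = 162995/3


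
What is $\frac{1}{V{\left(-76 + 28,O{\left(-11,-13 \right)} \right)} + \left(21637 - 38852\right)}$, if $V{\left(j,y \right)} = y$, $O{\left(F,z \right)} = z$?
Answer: $- \frac{1}{17228} \approx -5.8045 \cdot 10^{-5}$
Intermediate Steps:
$\frac{1}{V{\left(-76 + 28,O{\left(-11,-13 \right)} \right)} + \left(21637 - 38852\right)} = \frac{1}{-13 + \left(21637 - 38852\right)} = \frac{1}{-13 - 17215} = \frac{1}{-17228} = - \frac{1}{17228}$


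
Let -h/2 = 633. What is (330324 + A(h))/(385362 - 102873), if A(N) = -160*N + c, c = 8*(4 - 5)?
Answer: 532876/282489 ≈ 1.8864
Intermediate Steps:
c = -8 (c = 8*(-1) = -8)
h = -1266 (h = -2*633 = -1266)
A(N) = -8 - 160*N (A(N) = -160*N - 8 = -8 - 160*N)
(330324 + A(h))/(385362 - 102873) = (330324 + (-8 - 160*(-1266)))/(385362 - 102873) = (330324 + (-8 + 202560))/282489 = (330324 + 202552)*(1/282489) = 532876*(1/282489) = 532876/282489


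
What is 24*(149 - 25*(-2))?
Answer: 4776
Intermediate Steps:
24*(149 - 25*(-2)) = 24*(149 + 50) = 24*199 = 4776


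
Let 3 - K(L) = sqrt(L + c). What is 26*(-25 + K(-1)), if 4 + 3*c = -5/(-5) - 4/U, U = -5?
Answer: -572 - 26*I*sqrt(390)/15 ≈ -572.0 - 34.231*I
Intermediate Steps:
c = -11/15 (c = -4/3 + (-5/(-5) - 4/(-5))/3 = -4/3 + (-5*(-1/5) - 4*(-1/5))/3 = -4/3 + (1 + 4/5)/3 = -4/3 + (1/3)*(9/5) = -4/3 + 3/5 = -11/15 ≈ -0.73333)
K(L) = 3 - sqrt(-11/15 + L) (K(L) = 3 - sqrt(L - 11/15) = 3 - sqrt(-11/15 + L))
26*(-25 + K(-1)) = 26*(-25 + (3 - sqrt(-165 + 225*(-1))/15)) = 26*(-25 + (3 - sqrt(-165 - 225)/15)) = 26*(-25 + (3 - I*sqrt(390)/15)) = 26*(-22 - I*sqrt(390)/15) = -572 - 26*I*sqrt(390)/15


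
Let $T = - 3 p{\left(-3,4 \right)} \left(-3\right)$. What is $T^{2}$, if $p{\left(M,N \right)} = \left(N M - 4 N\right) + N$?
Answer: $46656$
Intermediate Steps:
$p{\left(M,N \right)} = - 3 N + M N$ ($p{\left(M,N \right)} = \left(M N - 4 N\right) + N = \left(- 4 N + M N\right) + N = - 3 N + M N$)
$T = -216$ ($T = - 3 \cdot 4 \left(-3 - 3\right) \left(-3\right) = - 3 \cdot 4 \left(-6\right) \left(-3\right) = \left(-3\right) \left(-24\right) \left(-3\right) = 72 \left(-3\right) = -216$)
$T^{2} = \left(-216\right)^{2} = 46656$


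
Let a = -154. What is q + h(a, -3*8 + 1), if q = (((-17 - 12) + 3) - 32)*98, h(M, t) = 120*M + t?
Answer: -24187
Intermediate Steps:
h(M, t) = t + 120*M
q = -5684 (q = ((-29 + 3) - 32)*98 = (-26 - 32)*98 = -58*98 = -5684)
q + h(a, -3*8 + 1) = -5684 + ((-3*8 + 1) + 120*(-154)) = -5684 + ((-24 + 1) - 18480) = -5684 + (-23 - 18480) = -5684 - 18503 = -24187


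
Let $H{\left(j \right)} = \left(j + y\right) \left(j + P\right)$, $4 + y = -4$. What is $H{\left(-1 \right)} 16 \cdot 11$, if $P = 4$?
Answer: $-4752$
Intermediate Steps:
$y = -8$ ($y = -4 - 4 = -8$)
$H{\left(j \right)} = \left(-8 + j\right) \left(4 + j\right)$ ($H{\left(j \right)} = \left(j - 8\right) \left(j + 4\right) = \left(-8 + j\right) \left(4 + j\right)$)
$H{\left(-1 \right)} 16 \cdot 11 = \left(-32 + \left(-1\right)^{2} - -4\right) 16 \cdot 11 = \left(-32 + 1 + 4\right) 16 \cdot 11 = \left(-27\right) 16 \cdot 11 = \left(-432\right) 11 = -4752$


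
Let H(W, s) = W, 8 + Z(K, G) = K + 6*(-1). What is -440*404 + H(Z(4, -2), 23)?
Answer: -177770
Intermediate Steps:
Z(K, G) = -14 + K (Z(K, G) = -8 + (K + 6*(-1)) = -8 + (K - 6) = -8 + (-6 + K) = -14 + K)
-440*404 + H(Z(4, -2), 23) = -440*404 + (-14 + 4) = -177760 - 10 = -177770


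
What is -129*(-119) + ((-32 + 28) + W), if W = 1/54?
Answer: 828739/54 ≈ 15347.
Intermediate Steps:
W = 1/54 ≈ 0.018519
-129*(-119) + ((-32 + 28) + W) = -129*(-119) + ((-32 + 28) + 1/54) = 15351 + (-4 + 1/54) = 15351 - 215/54 = 828739/54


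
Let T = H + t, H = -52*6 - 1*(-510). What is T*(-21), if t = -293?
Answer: 1995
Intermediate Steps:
H = 198 (H = -312 + 510 = 198)
T = -95 (T = 198 - 293 = -95)
T*(-21) = -95*(-21) = 1995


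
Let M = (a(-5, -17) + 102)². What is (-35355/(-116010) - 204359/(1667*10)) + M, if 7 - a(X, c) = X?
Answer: 418494553891/32231445 ≈ 12984.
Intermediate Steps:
a(X, c) = 7 - X
M = 12996 (M = ((7 - 1*(-5)) + 102)² = ((7 + 5) + 102)² = (12 + 102)² = 114² = 12996)
(-35355/(-116010) - 204359/(1667*10)) + M = (-35355/(-116010) - 204359/(1667*10)) + 12996 = (-35355*(-1/116010) - 204359/16670) + 12996 = (2357/7734 - 204359*1/16670) + 12996 = (2357/7734 - 204359/16670) + 12996 = -385305329/32231445 + 12996 = 418494553891/32231445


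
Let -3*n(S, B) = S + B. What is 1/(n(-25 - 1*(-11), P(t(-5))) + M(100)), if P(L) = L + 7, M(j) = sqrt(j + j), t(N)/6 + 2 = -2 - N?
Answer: -3/1799 + 90*sqrt(2)/1799 ≈ 0.069082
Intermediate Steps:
t(N) = -24 - 6*N (t(N) = -12 + 6*(-2 - N) = -12 + (-12 - 6*N) = -24 - 6*N)
M(j) = sqrt(2)*sqrt(j) (M(j) = sqrt(2*j) = sqrt(2)*sqrt(j))
P(L) = 7 + L
n(S, B) = -B/3 - S/3 (n(S, B) = -(S + B)/3 = -(B + S)/3 = -B/3 - S/3)
1/(n(-25 - 1*(-11), P(t(-5))) + M(100)) = 1/((-(7 + (-24 - 6*(-5)))/3 - (-25 - 1*(-11))/3) + sqrt(2)*sqrt(100)) = 1/((-(7 + (-24 + 30))/3 - (-25 + 11)/3) + sqrt(2)*10) = 1/((-(7 + 6)/3 - 1/3*(-14)) + 10*sqrt(2)) = 1/((-1/3*13 + 14/3) + 10*sqrt(2)) = 1/((-13/3 + 14/3) + 10*sqrt(2)) = 1/(1/3 + 10*sqrt(2))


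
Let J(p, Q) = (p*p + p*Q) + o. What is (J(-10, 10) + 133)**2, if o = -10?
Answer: 15129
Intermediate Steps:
J(p, Q) = -10 + p**2 + Q*p (J(p, Q) = (p*p + p*Q) - 10 = (p**2 + Q*p) - 10 = -10 + p**2 + Q*p)
(J(-10, 10) + 133)**2 = ((-10 + (-10)**2 + 10*(-10)) + 133)**2 = ((-10 + 100 - 100) + 133)**2 = (-10 + 133)**2 = 123**2 = 15129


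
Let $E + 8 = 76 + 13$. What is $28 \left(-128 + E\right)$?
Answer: $-1316$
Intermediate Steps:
$E = 81$ ($E = -8 + \left(76 + 13\right) = -8 + 89 = 81$)
$28 \left(-128 + E\right) = 28 \left(-128 + 81\right) = 28 \left(-47\right) = -1316$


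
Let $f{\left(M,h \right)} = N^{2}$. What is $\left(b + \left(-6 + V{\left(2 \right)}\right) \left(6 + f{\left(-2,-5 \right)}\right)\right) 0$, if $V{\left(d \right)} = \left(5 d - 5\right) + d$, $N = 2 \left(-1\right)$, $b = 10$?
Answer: $0$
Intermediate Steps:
$N = -2$
$f{\left(M,h \right)} = 4$ ($f{\left(M,h \right)} = \left(-2\right)^{2} = 4$)
$V{\left(d \right)} = -5 + 6 d$ ($V{\left(d \right)} = \left(-5 + 5 d\right) + d = -5 + 6 d$)
$\left(b + \left(-6 + V{\left(2 \right)}\right) \left(6 + f{\left(-2,-5 \right)}\right)\right) 0 = \left(10 + \left(-6 + \left(-5 + 6 \cdot 2\right)\right) \left(6 + 4\right)\right) 0 = \left(10 + \left(-6 + \left(-5 + 12\right)\right) 10\right) 0 = \left(10 + \left(-6 + 7\right) 10\right) 0 = \left(10 + 1 \cdot 10\right) 0 = \left(10 + 10\right) 0 = 20 \cdot 0 = 0$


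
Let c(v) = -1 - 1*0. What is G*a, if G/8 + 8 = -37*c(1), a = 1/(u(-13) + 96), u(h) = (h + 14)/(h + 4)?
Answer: 2088/863 ≈ 2.4195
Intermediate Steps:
c(v) = -1 (c(v) = -1 + 0 = -1)
u(h) = (14 + h)/(4 + h)
a = 9/863 (a = 1/((14 - 13)/(4 - 13) + 96) = 1/(1/(-9) + 96) = 1/(-1/9*1 + 96) = 1/(-1/9 + 96) = 1/(863/9) = 9/863 ≈ 0.010429)
G = 232 (G = -64 + 8*(-37*(-1)) = -64 + 8*37 = -64 + 296 = 232)
G*a = 232*(9/863) = 2088/863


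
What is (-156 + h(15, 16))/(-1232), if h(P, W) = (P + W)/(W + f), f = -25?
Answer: 205/1584 ≈ 0.12942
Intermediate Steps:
h(P, W) = (P + W)/(-25 + W) (h(P, W) = (P + W)/(W - 25) = (P + W)/(-25 + W))
(-156 + h(15, 16))/(-1232) = (-156 + (15 + 16)/(-25 + 16))/(-1232) = (-156 + 31/(-9))*(-1/1232) = (-156 - ⅑*31)*(-1/1232) = (-156 - 31/9)*(-1/1232) = -1435/9*(-1/1232) = 205/1584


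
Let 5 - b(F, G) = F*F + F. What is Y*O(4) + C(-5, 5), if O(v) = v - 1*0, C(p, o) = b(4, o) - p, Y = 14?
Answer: 46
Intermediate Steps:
b(F, G) = 5 - F - F² (b(F, G) = 5 - (F*F + F) = 5 - (F² + F) = 5 - (F + F²) = 5 + (-F - F²) = 5 - F - F²)
C(p, o) = -15 - p (C(p, o) = (5 - 1*4 - 1*4²) - p = (5 - 4 - 1*16) - p = (5 - 4 - 16) - p = -15 - p)
O(v) = v (O(v) = v + 0 = v)
Y*O(4) + C(-5, 5) = 14*4 + (-15 - 1*(-5)) = 56 + (-15 + 5) = 56 - 10 = 46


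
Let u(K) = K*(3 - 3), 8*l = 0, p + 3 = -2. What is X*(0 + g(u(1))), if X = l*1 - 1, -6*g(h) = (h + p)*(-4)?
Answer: 10/3 ≈ 3.3333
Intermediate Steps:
p = -5 (p = -3 - 2 = -5)
l = 0 (l = (1/8)*0 = 0)
u(K) = 0 (u(K) = K*0 = 0)
g(h) = -10/3 + 2*h/3 (g(h) = -(h - 5)*(-4)/6 = -(-5 + h)*(-4)/6 = -(20 - 4*h)/6 = -10/3 + 2*h/3)
X = -1 (X = 0*1 - 1 = 0 - 1 = -1)
X*(0 + g(u(1))) = -(0 + (-10/3 + (2/3)*0)) = -(0 + (-10/3 + 0)) = -(0 - 10/3) = -1*(-10/3) = 10/3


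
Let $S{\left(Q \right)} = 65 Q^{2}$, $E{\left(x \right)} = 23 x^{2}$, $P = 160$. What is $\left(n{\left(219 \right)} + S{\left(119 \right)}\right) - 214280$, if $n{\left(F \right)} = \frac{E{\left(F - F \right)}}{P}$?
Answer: $706185$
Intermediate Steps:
$n{\left(F \right)} = 0$ ($n{\left(F \right)} = \frac{23 \left(F - F\right)^{2}}{160} = 23 \cdot 0^{2} \cdot \frac{1}{160} = 23 \cdot 0 \cdot \frac{1}{160} = 0 \cdot \frac{1}{160} = 0$)
$\left(n{\left(219 \right)} + S{\left(119 \right)}\right) - 214280 = \left(0 + 65 \cdot 119^{2}\right) - 214280 = \left(0 + 65 \cdot 14161\right) - 214280 = \left(0 + 920465\right) - 214280 = 920465 - 214280 = 706185$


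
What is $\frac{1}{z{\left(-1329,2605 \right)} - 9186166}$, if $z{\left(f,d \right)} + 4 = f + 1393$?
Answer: $- \frac{1}{9186106} \approx -1.0886 \cdot 10^{-7}$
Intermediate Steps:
$z{\left(f,d \right)} = 1389 + f$ ($z{\left(f,d \right)} = -4 + \left(f + 1393\right) = -4 + \left(1393 + f\right) = 1389 + f$)
$\frac{1}{z{\left(-1329,2605 \right)} - 9186166} = \frac{1}{\left(1389 - 1329\right) - 9186166} = \frac{1}{60 - 9186166} = \frac{1}{-9186106} = - \frac{1}{9186106}$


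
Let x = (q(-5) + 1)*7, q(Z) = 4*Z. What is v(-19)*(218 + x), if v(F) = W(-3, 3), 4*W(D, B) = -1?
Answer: -85/4 ≈ -21.250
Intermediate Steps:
W(D, B) = -¼ (W(D, B) = (¼)*(-1) = -¼)
v(F) = -¼
x = -133 (x = (4*(-5) + 1)*7 = (-20 + 1)*7 = -19*7 = -133)
v(-19)*(218 + x) = -(218 - 133)/4 = -¼*85 = -85/4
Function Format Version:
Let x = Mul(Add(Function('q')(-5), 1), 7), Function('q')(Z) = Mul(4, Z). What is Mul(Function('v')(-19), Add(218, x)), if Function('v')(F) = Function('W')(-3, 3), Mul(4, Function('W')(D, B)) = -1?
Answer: Rational(-85, 4) ≈ -21.250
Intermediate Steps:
Function('W')(D, B) = Rational(-1, 4) (Function('W')(D, B) = Mul(Rational(1, 4), -1) = Rational(-1, 4))
Function('v')(F) = Rational(-1, 4)
x = -133 (x = Mul(Add(Mul(4, -5), 1), 7) = Mul(Add(-20, 1), 7) = Mul(-19, 7) = -133)
Mul(Function('v')(-19), Add(218, x)) = Mul(Rational(-1, 4), Add(218, -133)) = Mul(Rational(-1, 4), 85) = Rational(-85, 4)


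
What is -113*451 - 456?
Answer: -51419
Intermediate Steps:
-113*451 - 456 = -50963 - 456 = -51419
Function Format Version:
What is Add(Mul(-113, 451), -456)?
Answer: -51419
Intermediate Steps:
Add(Mul(-113, 451), -456) = Add(-50963, -456) = -51419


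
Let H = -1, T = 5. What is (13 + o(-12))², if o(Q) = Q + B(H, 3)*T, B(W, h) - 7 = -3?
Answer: 441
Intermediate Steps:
B(W, h) = 4 (B(W, h) = 7 - 3 = 4)
o(Q) = 20 + Q (o(Q) = Q + 4*5 = Q + 20 = 20 + Q)
(13 + o(-12))² = (13 + (20 - 12))² = (13 + 8)² = 21² = 441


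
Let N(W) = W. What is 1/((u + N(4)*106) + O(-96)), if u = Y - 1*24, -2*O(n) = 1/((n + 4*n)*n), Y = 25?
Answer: 92160/39167999 ≈ 0.0023529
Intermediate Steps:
O(n) = -1/(10*n²) (O(n) = -1/(2*(n + 4*n)*n) = -1/(2*(5*n)*n) = -1/(5*n)/(2*n) = -1/(10*n²))
u = 1 (u = 25 - 1*24 = 25 - 24 = 1)
1/((u + N(4)*106) + O(-96)) = 1/((1 + 4*106) - ⅒/(-96)²) = 1/((1 + 424) - ⅒*1/9216) = 1/(425 - 1/92160) = 1/(39167999/92160) = 92160/39167999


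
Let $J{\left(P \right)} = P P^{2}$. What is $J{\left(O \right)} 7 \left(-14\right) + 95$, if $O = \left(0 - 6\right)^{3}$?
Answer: $987614303$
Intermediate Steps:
$O = -216$ ($O = \left(0 - 6\right)^{3} = \left(-6\right)^{3} = -216$)
$J{\left(P \right)} = P^{3}$
$J{\left(O \right)} 7 \left(-14\right) + 95 = \left(-216\right)^{3} \cdot 7 \left(-14\right) + 95 = \left(-10077696\right) 7 \left(-14\right) + 95 = \left(-70543872\right) \left(-14\right) + 95 = 987614208 + 95 = 987614303$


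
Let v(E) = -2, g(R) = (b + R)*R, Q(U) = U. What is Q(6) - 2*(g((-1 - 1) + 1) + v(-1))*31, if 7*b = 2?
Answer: 600/7 ≈ 85.714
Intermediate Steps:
b = 2/7 (b = (⅐)*2 = 2/7 ≈ 0.28571)
g(R) = R*(2/7 + R) (g(R) = (2/7 + R)*R = R*(2/7 + R))
Q(6) - 2*(g((-1 - 1) + 1) + v(-1))*31 = 6 - 2*(((-1 - 1) + 1)*(2 + 7*((-1 - 1) + 1))/7 - 2)*31 = 6 - 2*((-2 + 1)*(2 + 7*(-2 + 1))/7 - 2)*31 = 6 - 2*((⅐)*(-1)*(2 + 7*(-1)) - 2)*31 = 6 - 2*((⅐)*(-1)*(2 - 7) - 2)*31 = 6 - 2*((⅐)*(-1)*(-5) - 2)*31 = 6 - 2*(5/7 - 2)*31 = 6 - 2*(-9/7)*31 = 6 + (18/7)*31 = 6 + 558/7 = 600/7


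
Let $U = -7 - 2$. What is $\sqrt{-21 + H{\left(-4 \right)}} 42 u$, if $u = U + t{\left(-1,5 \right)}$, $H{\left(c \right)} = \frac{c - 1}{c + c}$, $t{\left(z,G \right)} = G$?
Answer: $- 42 i \sqrt{326} \approx - 758.33 i$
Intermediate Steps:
$U = -9$ ($U = -7 - 2 = -9$)
$H{\left(c \right)} = \frac{-1 + c}{2 c}$
$u = -4$ ($u = -9 + 5 = -4$)
$\sqrt{-21 + H{\left(-4 \right)}} 42 u = \sqrt{-21 + \frac{-1 - 4}{2 \left(-4\right)}} 42 \left(-4\right) = \sqrt{-21 + \frac{1}{2} \left(- \frac{1}{4}\right) \left(-5\right)} 42 \left(-4\right) = \sqrt{-21 + \frac{5}{8}} \cdot 42 \left(-4\right) = \sqrt{- \frac{163}{8}} \cdot 42 \left(-4\right) = \frac{i \sqrt{326}}{4} \cdot 42 \left(-4\right) = \frac{21 i \sqrt{326}}{2} \left(-4\right) = - 42 i \sqrt{326}$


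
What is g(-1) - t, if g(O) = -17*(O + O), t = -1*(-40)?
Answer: -6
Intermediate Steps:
t = 40
g(O) = -34*O
g(-1) - t = -34*(-1) - 1*40 = 34 - 40 = -6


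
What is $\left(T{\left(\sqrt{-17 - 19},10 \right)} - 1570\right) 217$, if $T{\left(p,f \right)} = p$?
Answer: $-340690 + 1302 i \approx -3.4069 \cdot 10^{5} + 1302.0 i$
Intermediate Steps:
$\left(T{\left(\sqrt{-17 - 19},10 \right)} - 1570\right) 217 = \left(\sqrt{-17 - 19} - 1570\right) 217 = \left(\sqrt{-36} - 1570\right) 217 = \left(6 i - 1570\right) 217 = \left(-1570 + 6 i\right) 217 = -340690 + 1302 i$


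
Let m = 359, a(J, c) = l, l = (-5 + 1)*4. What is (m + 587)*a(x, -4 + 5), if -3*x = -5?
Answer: -15136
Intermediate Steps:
x = 5/3 (x = -⅓*(-5) = 5/3 ≈ 1.6667)
l = -16 (l = -4*4 = -16)
a(J, c) = -16
(m + 587)*a(x, -4 + 5) = (359 + 587)*(-16) = 946*(-16) = -15136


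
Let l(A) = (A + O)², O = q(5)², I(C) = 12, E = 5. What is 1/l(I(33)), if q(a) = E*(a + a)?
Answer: 1/6310144 ≈ 1.5847e-7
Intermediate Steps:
q(a) = 10*a (q(a) = 5*(a + a) = 5*(2*a) = 10*a)
O = 2500 (O = (10*5)² = 50² = 2500)
l(A) = (2500 + A)² (l(A) = (A + 2500)² = (2500 + A)²)
1/l(I(33)) = 1/((2500 + 12)²) = 1/(2512²) = 1/6310144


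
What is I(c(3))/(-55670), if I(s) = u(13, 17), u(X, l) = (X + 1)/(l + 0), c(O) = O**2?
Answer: -7/473195 ≈ -1.4793e-5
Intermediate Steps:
u(X, l) = (1 + X)/l
I(s) = 14/17 (I(s) = (1 + 13)/17 = (1/17)*14 = 14/17)
I(c(3))/(-55670) = (14/17)/(-55670) = (14/17)*(-1/55670) = -7/473195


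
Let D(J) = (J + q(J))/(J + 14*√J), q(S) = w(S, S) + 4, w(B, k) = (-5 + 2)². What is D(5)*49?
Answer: -882/191 + 12348*√5/955 ≈ 24.294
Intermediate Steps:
w(B, k) = 9 (w(B, k) = (-3)² = 9)
q(S) = 13 (q(S) = 9 + 4 = 13)
D(J) = (13 + J)/(J + 14*√J) (D(J) = (J + 13)/(J + 14*√J) = (13 + J)/(J + 14*√J))
D(5)*49 = ((13 + 5)/(5 + 14*√5))*49 = (18/(5 + 14*√5))*49 = 882/(5 + 14*√5)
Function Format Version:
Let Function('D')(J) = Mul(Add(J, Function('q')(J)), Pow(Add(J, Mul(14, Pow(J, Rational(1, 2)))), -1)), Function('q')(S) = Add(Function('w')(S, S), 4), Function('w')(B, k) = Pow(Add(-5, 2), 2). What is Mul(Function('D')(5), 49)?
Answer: Add(Rational(-882, 191), Mul(Rational(12348, 955), Pow(5, Rational(1, 2)))) ≈ 24.294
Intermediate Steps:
Function('w')(B, k) = 9 (Function('w')(B, k) = Pow(-3, 2) = 9)
Function('q')(S) = 13 (Function('q')(S) = Add(9, 4) = 13)
Function('D')(J) = Mul(Pow(Add(J, Mul(14, Pow(J, Rational(1, 2)))), -1), Add(13, J)) (Function('D')(J) = Mul(Add(J, 13), Pow(Add(J, Mul(14, Pow(J, Rational(1, 2)))), -1)) = Mul(Add(13, J), Pow(Add(J, Mul(14, Pow(J, Rational(1, 2)))), -1)) = Mul(Pow(Add(J, Mul(14, Pow(J, Rational(1, 2)))), -1), Add(13, J)))
Mul(Function('D')(5), 49) = Mul(Mul(Pow(Add(5, Mul(14, Pow(5, Rational(1, 2)))), -1), Add(13, 5)), 49) = Mul(Mul(Pow(Add(5, Mul(14, Pow(5, Rational(1, 2)))), -1), 18), 49) = Mul(Mul(18, Pow(Add(5, Mul(14, Pow(5, Rational(1, 2)))), -1)), 49) = Mul(882, Pow(Add(5, Mul(14, Pow(5, Rational(1, 2)))), -1))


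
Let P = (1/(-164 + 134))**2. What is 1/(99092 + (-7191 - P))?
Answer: 900/82710899 ≈ 1.0881e-5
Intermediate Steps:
P = 1/900 (P = (1/(-30))**2 = (-1/30)**2 = 1/900 ≈ 0.0011111)
1/(99092 + (-7191 - P)) = 1/(99092 + (-7191 - 1*1/900)) = 1/(99092 + (-7191 - 1/900)) = 1/(99092 - 6471901/900) = 1/(82710899/900) = 900/82710899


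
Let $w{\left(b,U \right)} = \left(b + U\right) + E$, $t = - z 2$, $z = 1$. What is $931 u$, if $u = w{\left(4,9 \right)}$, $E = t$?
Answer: $10241$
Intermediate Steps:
$t = -2$ ($t = \left(-1\right) 1 \cdot 2 = \left(-1\right) 2 = -2$)
$E = -2$
$w{\left(b,U \right)} = -2 + U + b$ ($w{\left(b,U \right)} = \left(b + U\right) - 2 = \left(U + b\right) - 2 = -2 + U + b$)
$u = 11$ ($u = -2 + 9 + 4 = 11$)
$931 u = 931 \cdot 11 = 10241$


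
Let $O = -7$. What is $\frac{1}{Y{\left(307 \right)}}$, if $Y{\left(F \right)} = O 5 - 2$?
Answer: $- \frac{1}{37} \approx -0.027027$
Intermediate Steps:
$Y{\left(F \right)} = -37$ ($Y{\left(F \right)} = \left(-7\right) 5 - 2 = -35 - 2 = -37$)
$\frac{1}{Y{\left(307 \right)}} = \frac{1}{-37} = - \frac{1}{37}$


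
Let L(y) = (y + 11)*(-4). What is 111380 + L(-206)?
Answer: 112160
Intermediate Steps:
L(y) = -44 - 4*y (L(y) = (11 + y)*(-4) = -44 - 4*y)
111380 + L(-206) = 111380 + (-44 - 4*(-206)) = 111380 + (-44 + 824) = 111380 + 780 = 112160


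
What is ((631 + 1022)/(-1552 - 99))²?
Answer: 2732409/2725801 ≈ 1.0024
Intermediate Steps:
((631 + 1022)/(-1552 - 99))² = (1653/(-1651))² = (1653*(-1/1651))² = (-1653/1651)² = 2732409/2725801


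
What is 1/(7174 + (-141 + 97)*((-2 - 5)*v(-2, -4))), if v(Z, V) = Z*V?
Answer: 1/9638 ≈ 0.00010376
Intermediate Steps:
v(Z, V) = V*Z
1/(7174 + (-141 + 97)*((-2 - 5)*v(-2, -4))) = 1/(7174 + (-141 + 97)*((-2 - 5)*(-4*(-2)))) = 1/(7174 - (-308)*8) = 1/(7174 - 44*(-56)) = 1/(7174 + 2464) = 1/9638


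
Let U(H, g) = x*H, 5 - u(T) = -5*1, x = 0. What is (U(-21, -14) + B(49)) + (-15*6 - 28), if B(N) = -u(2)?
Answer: -128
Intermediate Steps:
u(T) = 10 (u(T) = 5 - (-5) = 5 - 1*(-5) = 5 + 5 = 10)
U(H, g) = 0 (U(H, g) = 0*H = 0)
B(N) = -10 (B(N) = -1*10 = -10)
(U(-21, -14) + B(49)) + (-15*6 - 28) = (0 - 10) + (-15*6 - 28) = -10 + (-90 - 28) = -10 - 118 = -128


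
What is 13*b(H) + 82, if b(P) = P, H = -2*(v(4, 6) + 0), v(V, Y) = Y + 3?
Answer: -152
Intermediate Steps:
v(V, Y) = 3 + Y
H = -18 (H = -2*((3 + 6) + 0) = -2*(9 + 0) = -2*9 = -18)
13*b(H) + 82 = 13*(-18) + 82 = -234 + 82 = -152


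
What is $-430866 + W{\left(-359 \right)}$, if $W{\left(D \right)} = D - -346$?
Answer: $-430879$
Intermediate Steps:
$W{\left(D \right)} = 346 + D$ ($W{\left(D \right)} = D + 346 = 346 + D$)
$-430866 + W{\left(-359 \right)} = -430866 + \left(346 - 359\right) = -430866 - 13 = -430879$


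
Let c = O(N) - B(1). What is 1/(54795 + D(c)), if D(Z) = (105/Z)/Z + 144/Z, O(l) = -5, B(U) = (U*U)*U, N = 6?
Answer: 12/657287 ≈ 1.8257e-5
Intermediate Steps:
B(U) = U³ (B(U) = U²*U = U³)
c = -6 (c = -5 - 1*1³ = -5 - 1*1 = -5 - 1 = -6)
D(Z) = 105/Z² + 144/Z
1/(54795 + D(c)) = 1/(54795 + 3*(35 + 48*(-6))/(-6)²) = 1/(54795 + 3*(1/36)*(35 - 288)) = 1/(54795 + 3*(1/36)*(-253)) = 1/(54795 - 253/12) = 1/(657287/12) = 12/657287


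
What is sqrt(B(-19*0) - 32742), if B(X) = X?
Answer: 3*I*sqrt(3638) ≈ 180.95*I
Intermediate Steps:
sqrt(B(-19*0) - 32742) = sqrt(-19*0 - 32742) = sqrt(0 - 32742) = sqrt(-32742) = 3*I*sqrt(3638)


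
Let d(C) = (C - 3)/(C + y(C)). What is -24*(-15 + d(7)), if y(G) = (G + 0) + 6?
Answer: 1776/5 ≈ 355.20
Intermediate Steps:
y(G) = 6 + G (y(G) = G + 6 = 6 + G)
d(C) = (-3 + C)/(6 + 2*C) (d(C) = (C - 3)/(C + (6 + C)) = (-3 + C)/(6 + 2*C))
-24*(-15 + d(7)) = -24*(-15 + (-3 + 7)/(2*(3 + 7))) = -24*(-15 + (1/2)*4/10) = -24*(-15 + (1/2)*(1/10)*4) = -24*(-15 + 1/5) = -24*(-74/5) = 1776/5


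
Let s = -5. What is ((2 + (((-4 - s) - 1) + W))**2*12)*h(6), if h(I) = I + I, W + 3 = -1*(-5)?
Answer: 2304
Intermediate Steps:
W = 2 (W = -3 - 1*(-5) = -3 + 5 = 2)
h(I) = 2*I
((2 + (((-4 - s) - 1) + W))**2*12)*h(6) = ((2 + (((-4 - 1*(-5)) - 1) + 2))**2*12)*(2*6) = ((2 + (((-4 + 5) - 1) + 2))**2*12)*12 = ((2 + ((1 - 1) + 2))**2*12)*12 = ((2 + (0 + 2))**2*12)*12 = ((2 + 2)**2*12)*12 = (4**2*12)*12 = (16*12)*12 = 192*12 = 2304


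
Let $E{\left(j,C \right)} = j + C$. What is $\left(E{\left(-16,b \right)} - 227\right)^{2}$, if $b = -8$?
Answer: $63001$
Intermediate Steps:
$E{\left(j,C \right)} = C + j$
$\left(E{\left(-16,b \right)} - 227\right)^{2} = \left(\left(-8 - 16\right) - 227\right)^{2} = \left(-24 - 227\right)^{2} = \left(-251\right)^{2} = 63001$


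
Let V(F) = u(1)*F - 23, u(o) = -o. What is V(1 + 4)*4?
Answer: -112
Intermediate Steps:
V(F) = -23 - F (V(F) = (-1*1)*F - 23 = -F - 23 = -23 - F)
V(1 + 4)*4 = (-23 - (1 + 4))*4 = (-23 - 1*5)*4 = (-23 - 5)*4 = -28*4 = -112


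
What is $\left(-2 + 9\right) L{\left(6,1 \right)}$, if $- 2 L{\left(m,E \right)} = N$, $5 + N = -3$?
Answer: $28$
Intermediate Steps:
$N = -8$ ($N = -5 - 3 = -8$)
$L{\left(m,E \right)} = 4$ ($L{\left(m,E \right)} = \left(- \frac{1}{2}\right) \left(-8\right) = 4$)
$\left(-2 + 9\right) L{\left(6,1 \right)} = \left(-2 + 9\right) 4 = 7 \cdot 4 = 28$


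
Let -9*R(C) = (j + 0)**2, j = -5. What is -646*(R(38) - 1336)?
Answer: 7783654/9 ≈ 8.6485e+5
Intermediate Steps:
R(C) = -25/9 (R(C) = -(-5 + 0)**2/9 = -1/9*(-5)**2 = -1/9*25 = -25/9)
-646*(R(38) - 1336) = -646*(-25/9 - 1336) = -646*(-12049/9) = 7783654/9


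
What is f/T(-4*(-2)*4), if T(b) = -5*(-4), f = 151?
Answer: 151/20 ≈ 7.5500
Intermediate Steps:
T(b) = 20
f/T(-4*(-2)*4) = 151/20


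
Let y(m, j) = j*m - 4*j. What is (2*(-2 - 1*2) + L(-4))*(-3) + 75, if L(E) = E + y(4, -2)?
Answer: 111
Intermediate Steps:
y(m, j) = -4*j + j*m
L(E) = E (L(E) = E - 2*(-4 + 4) = E - 2*0 = E + 0 = E)
(2*(-2 - 1*2) + L(-4))*(-3) + 75 = (2*(-2 - 1*2) - 4)*(-3) + 75 = (2*(-2 - 2) - 4)*(-3) + 75 = (2*(-4) - 4)*(-3) + 75 = (-8 - 4)*(-3) + 75 = -12*(-3) + 75 = 36 + 75 = 111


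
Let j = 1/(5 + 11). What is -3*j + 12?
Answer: 189/16 ≈ 11.813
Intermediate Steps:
j = 1/16 ≈ 0.062500
-3*j + 12 = -3*1/16 + 12 = -3/16 + 12 = 189/16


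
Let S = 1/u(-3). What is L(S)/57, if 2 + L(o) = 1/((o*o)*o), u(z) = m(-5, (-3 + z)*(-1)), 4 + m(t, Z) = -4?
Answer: -514/57 ≈ -9.0175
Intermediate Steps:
m(t, Z) = -8 (m(t, Z) = -4 - 4 = -8)
u(z) = -8
S = -⅛ (S = 1/(-8) = -⅛ ≈ -0.12500)
L(o) = -2 + o⁻³ (L(o) = -2 + 1/((o*o)*o) = -2 + 1/(o²*o) = -2 + 1/(o³) = -2 + o⁻³)
L(S)/57 = (-2 + (-⅛)⁻³)/57 = (-2 - 512)*(1/57) = -514*1/57 = -514/57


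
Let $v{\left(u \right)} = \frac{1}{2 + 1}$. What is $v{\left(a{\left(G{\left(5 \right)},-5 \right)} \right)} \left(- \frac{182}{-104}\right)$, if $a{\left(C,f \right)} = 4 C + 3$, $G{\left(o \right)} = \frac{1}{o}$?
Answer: $\frac{7}{12} \approx 0.58333$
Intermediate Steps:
$a{\left(C,f \right)} = 3 + 4 C$
$v{\left(u \right)} = \frac{1}{3}$
$v{\left(a{\left(G{\left(5 \right)},-5 \right)} \right)} \left(- \frac{182}{-104}\right) = \frac{\left(-182\right) \frac{1}{-104}}{3} = \frac{\left(-182\right) \left(- \frac{1}{104}\right)}{3} = \frac{1}{3} \cdot \frac{7}{4} = \frac{7}{12}$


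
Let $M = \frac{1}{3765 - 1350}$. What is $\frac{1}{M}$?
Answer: $2415$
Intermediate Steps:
$M = \frac{1}{2415}$ ($M = \frac{1}{3765 - 1350} = \frac{1}{2415} \approx 0.00041408$)
$\frac{1}{M} = \frac{1}{\frac{1}{2415}} = 2415$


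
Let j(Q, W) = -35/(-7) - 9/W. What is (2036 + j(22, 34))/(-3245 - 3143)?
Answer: -69385/217192 ≈ -0.31946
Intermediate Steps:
j(Q, W) = 5 - 9/W (j(Q, W) = -35*(-1/7) - 9/W = 5 - 9/W)
(2036 + j(22, 34))/(-3245 - 3143) = (2036 + (5 - 9/34))/(-3245 - 3143) = (2036 + (5 - 9*1/34))/(-6388) = (2036 + (5 - 9/34))*(-1/6388) = (2036 + 161/34)*(-1/6388) = (69385/34)*(-1/6388) = -69385/217192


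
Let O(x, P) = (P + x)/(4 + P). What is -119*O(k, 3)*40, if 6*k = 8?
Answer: -8840/3 ≈ -2946.7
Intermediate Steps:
k = 4/3 (k = (⅙)*8 = 4/3 ≈ 1.3333)
O(x, P) = (P + x)/(4 + P)
-119*O(k, 3)*40 = -119*(3 + 4/3)/(4 + 3)*40 = -119*13/(7*3)*40 = -17*13/3*40 = -119*13/21*40 = -221/3*40 = -8840/3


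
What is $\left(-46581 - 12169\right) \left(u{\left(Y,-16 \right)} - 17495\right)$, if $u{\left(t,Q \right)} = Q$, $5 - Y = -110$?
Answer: $1028771250$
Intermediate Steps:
$Y = 115$ ($Y = 5 - -110 = 5 + 110 = 115$)
$\left(-46581 - 12169\right) \left(u{\left(Y,-16 \right)} - 17495\right) = \left(-46581 - 12169\right) \left(-16 - 17495\right) = \left(-58750\right) \left(-17511\right) = 1028771250$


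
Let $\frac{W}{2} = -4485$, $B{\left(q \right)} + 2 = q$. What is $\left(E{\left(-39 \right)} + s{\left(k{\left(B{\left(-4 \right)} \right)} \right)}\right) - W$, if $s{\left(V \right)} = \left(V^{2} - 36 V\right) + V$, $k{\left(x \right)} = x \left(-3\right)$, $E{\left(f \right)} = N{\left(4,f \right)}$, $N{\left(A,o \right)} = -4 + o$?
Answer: $8621$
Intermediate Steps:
$E{\left(f \right)} = -4 + f$
$B{\left(q \right)} = -2 + q$
$k{\left(x \right)} = - 3 x$
$s{\left(V \right)} = V^{2} - 35 V$
$W = -8970$ ($W = 2 \left(-4485\right) = -8970$)
$\left(E{\left(-39 \right)} + s{\left(k{\left(B{\left(-4 \right)} \right)} \right)}\right) - W = \left(\left(-4 - 39\right) + - 3 \left(-2 - 4\right) \left(-35 - 3 \left(-2 - 4\right)\right)\right) - -8970 = \left(-43 + \left(-3\right) \left(-6\right) \left(-35 - -18\right)\right) + 8970 = \left(-43 + 18 \left(-35 + 18\right)\right) + 8970 = \left(-43 + 18 \left(-17\right)\right) + 8970 = \left(-43 - 306\right) + 8970 = -349 + 8970 = 8621$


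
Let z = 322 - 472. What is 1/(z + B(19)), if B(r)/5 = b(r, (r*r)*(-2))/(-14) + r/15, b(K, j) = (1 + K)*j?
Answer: 21/105283 ≈ 0.00019946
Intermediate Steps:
b(K, j) = j*(1 + K)
z = -150
B(r) = r/3 + 5*r**2*(1 + r)/7 (B(r) = 5*((((r*r)*(-2))*(1 + r))/(-14) + r/15) = 5*(((r**2*(-2))*(1 + r))*(-1/14) + r*(1/15)) = 5*(((-2*r**2)*(1 + r))*(-1/14) + r/15) = 5*(-2*r**2*(1 + r)*(-1/14) + r/15) = 5*(r**2*(1 + r)/7 + r/15) = 5*(r/15 + r**2*(1 + r)/7) = r/3 + 5*r**2*(1 + r)/7)
1/(z + B(19)) = 1/(-150 + (1/21)*19*(7 + 15*19*(1 + 19))) = 1/(-150 + (1/21)*19*(7 + 15*19*20)) = 1/(-150 + (1/21)*19*(7 + 5700)) = 1/(-150 + (1/21)*19*5707) = 1/(-150 + 108433/21) = 1/(105283/21) = 21/105283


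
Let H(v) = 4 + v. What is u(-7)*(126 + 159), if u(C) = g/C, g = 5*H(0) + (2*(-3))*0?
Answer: -5700/7 ≈ -814.29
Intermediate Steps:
g = 20 (g = 5*(4 + 0) + (2*(-3))*0 = 5*4 - 6*0 = 20 + 0 = 20)
u(C) = 20/C
u(-7)*(126 + 159) = (20/(-7))*(126 + 159) = (20*(-⅐))*285 = -20/7*285 = -5700/7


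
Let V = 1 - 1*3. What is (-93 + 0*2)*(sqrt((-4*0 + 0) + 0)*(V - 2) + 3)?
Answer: -279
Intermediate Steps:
V = -2 (V = 1 - 3 = -2)
(-93 + 0*2)*(sqrt((-4*0 + 0) + 0)*(V - 2) + 3) = (-93 + 0*2)*(sqrt((-4*0 + 0) + 0)*(-2 - 2) + 3) = (-93 + 0)*(sqrt((0 + 0) + 0)*(-4) + 3) = -93*(sqrt(0 + 0)*(-4) + 3) = -93*(sqrt(0)*(-4) + 3) = -93*(0*(-4) + 3) = -93*(0 + 3) = -93*3 = -279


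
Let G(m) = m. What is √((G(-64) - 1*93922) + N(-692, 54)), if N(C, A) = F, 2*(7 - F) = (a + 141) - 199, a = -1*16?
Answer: 3*I*√10438 ≈ 306.5*I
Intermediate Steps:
a = -16
F = 44 (F = 7 - ((-16 + 141) - 199)/2 = 7 - (125 - 199)/2 = 7 - ½*(-74) = 7 + 37 = 44)
N(C, A) = 44
√((G(-64) - 1*93922) + N(-692, 54)) = √((-64 - 1*93922) + 44) = √((-64 - 93922) + 44) = √(-93986 + 44) = √(-93942) = 3*I*√10438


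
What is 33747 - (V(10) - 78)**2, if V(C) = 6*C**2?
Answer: -238737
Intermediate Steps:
33747 - (V(10) - 78)**2 = 33747 - (6*10**2 - 78)**2 = 33747 - (6*100 - 78)**2 = 33747 - (600 - 78)**2 = 33747 - 1*522**2 = 33747 - 1*272484 = 33747 - 272484 = -238737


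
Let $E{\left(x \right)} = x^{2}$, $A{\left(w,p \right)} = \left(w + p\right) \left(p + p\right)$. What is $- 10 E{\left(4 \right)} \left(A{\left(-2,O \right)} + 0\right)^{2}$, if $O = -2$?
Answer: $-40960$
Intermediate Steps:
$A{\left(w,p \right)} = 2 p \left(p + w\right)$ ($A{\left(w,p \right)} = \left(p + w\right) 2 p = 2 p \left(p + w\right)$)
$- 10 E{\left(4 \right)} \left(A{\left(-2,O \right)} + 0\right)^{2} = - 10 \cdot 4^{2} \left(2 \left(-2\right) \left(-2 - 2\right) + 0\right)^{2} = \left(-10\right) 16 \left(2 \left(-2\right) \left(-4\right) + 0\right)^{2} = - 160 \left(16 + 0\right)^{2} = - 160 \cdot 16^{2} = \left(-160\right) 256 = -40960$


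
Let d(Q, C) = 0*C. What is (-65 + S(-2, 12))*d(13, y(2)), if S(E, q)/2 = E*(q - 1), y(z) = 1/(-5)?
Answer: 0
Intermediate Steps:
y(z) = -⅕
S(E, q) = 2*E*(-1 + q) (S(E, q) = 2*(E*(q - 1)) = 2*(E*(-1 + q)) = 2*E*(-1 + q))
d(Q, C) = 0
(-65 + S(-2, 12))*d(13, y(2)) = (-65 + 2*(-2)*(-1 + 12))*0 = (-65 + 2*(-2)*11)*0 = (-65 - 44)*0 = -109*0 = 0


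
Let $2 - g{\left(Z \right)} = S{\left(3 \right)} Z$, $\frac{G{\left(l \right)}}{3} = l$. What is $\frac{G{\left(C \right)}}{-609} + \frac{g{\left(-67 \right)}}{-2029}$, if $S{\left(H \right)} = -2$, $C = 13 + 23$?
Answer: $- \frac{46248}{411887} \approx -0.11228$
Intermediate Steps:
$C = 36$
$G{\left(l \right)} = 3 l$
$g{\left(Z \right)} = 2 + 2 Z$ ($g{\left(Z \right)} = 2 - - 2 Z = 2 + 2 Z$)
$\frac{G{\left(C \right)}}{-609} + \frac{g{\left(-67 \right)}}{-2029} = \frac{3 \cdot 36}{-609} + \frac{2 + 2 \left(-67\right)}{-2029} = 108 \left(- \frac{1}{609}\right) + \left(2 - 134\right) \left(- \frac{1}{2029}\right) = - \frac{36}{203} - - \frac{132}{2029} = - \frac{36}{203} + \frac{132}{2029} = - \frac{46248}{411887}$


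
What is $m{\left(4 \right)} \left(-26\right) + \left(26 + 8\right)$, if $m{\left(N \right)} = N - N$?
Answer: $34$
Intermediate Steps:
$m{\left(N \right)} = 0$
$m{\left(4 \right)} \left(-26\right) + \left(26 + 8\right) = 0 \left(-26\right) + \left(26 + 8\right) = 0 + 34 = 34$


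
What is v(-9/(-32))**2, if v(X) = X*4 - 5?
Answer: 961/64 ≈ 15.016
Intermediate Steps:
v(X) = -5 + 4*X (v(X) = 4*X - 5 = -5 + 4*X)
v(-9/(-32))**2 = (-5 + 4*(-9/(-32)))**2 = (-5 + 4*(-9*(-1/32)))**2 = (-5 + 4*(9/32))**2 = (-5 + 9/8)**2 = (-31/8)**2 = 961/64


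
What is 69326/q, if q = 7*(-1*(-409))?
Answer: 69326/2863 ≈ 24.214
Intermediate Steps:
q = 2863 (q = 7*409 = 2863)
69326/q = 69326/2863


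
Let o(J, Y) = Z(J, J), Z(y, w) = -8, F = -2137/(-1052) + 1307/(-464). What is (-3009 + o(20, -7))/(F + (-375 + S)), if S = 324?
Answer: 52595792/902783 ≈ 58.260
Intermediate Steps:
F = -95849/122032 (F = -2137*(-1/1052) + 1307*(-1/464) = 2137/1052 - 1307/464 = -95849/122032 ≈ -0.78544)
o(J, Y) = -8
(-3009 + o(20, -7))/(F + (-375 + S)) = (-3009 - 8)/(-95849/122032 + (-375 + 324)) = -3017/(-95849/122032 - 51) = -3017/(-6319481/122032) = -3017*(-122032/6319481) = 52595792/902783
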